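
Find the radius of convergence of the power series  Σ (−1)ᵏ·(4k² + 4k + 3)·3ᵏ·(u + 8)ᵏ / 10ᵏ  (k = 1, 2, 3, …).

R = 10/3

Apply the ratio test: |a_{k+1}| / |a_k| = [(4(k+1)² + 4(k+1) + 3)/(4k² + 4k + 3)] · 3/10, which tends to 3/10 as k → ∞.
The series converges when 3/10 · |u + 8| < 1, giving R = 10/3.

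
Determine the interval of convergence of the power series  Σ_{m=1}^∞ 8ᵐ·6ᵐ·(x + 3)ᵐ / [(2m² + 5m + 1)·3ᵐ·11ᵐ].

Apply the ratio test: |a_{m+1}| / |a_m| = [(2m² + 5m + 1)/(2(m+1)² + 5(m+1) + 1)] · 8·6/(3·11), which tends to 16/11 as m → ∞.
The series converges when 16/11 · |x + 3| < 1, giving R = 11/16.
When x = -37/16, the terms are on the order of 1/m², so the series converges absolutely by comparison with the p-series (p = 2 > 1).
Check x = -59/16: absolute convergence follows by limit comparison with Σ 1/m².

[-59/16, -37/16]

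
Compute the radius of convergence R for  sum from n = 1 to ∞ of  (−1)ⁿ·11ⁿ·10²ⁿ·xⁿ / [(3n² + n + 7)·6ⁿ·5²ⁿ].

R = 3/22

By the ratio test, |a_{n+1}/a_n| = [(3n² + n + 7)/(3(n+1)² + (n+1) + 7)] · 11·100/(6·25) → 22/3.
Convergence for |x| · 22/3 < 1, i.e. |x| < 3/22. So R = 3/22.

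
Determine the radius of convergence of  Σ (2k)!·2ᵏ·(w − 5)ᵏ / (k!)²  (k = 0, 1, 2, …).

R = 1/8

Apply the ratio test: |a_{k+1}| / |a_k| = (2k+1)·(2k+2)/(k+1)² · 2, which tends to 8 as k → ∞.
Thus R = 1/(8) = 1/8.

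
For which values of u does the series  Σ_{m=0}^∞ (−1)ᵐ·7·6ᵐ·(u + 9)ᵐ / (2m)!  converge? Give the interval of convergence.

(−∞, ∞)

Apply the ratio test: |a_{m+1}| / |a_m| = 7/7 · 6 · 1/[(2m+1)·(2m+2)], which tends to 0 as m → ∞.
The ratio tends to 0 regardless of u, hence R = ∞.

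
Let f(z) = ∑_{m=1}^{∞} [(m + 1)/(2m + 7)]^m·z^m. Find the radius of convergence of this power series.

R = 2

Applying the root test, |a_m|^(1/m) = (m + 1)/(2m + 7) → 1/2.
Convergence for |z| · 1/2 < 1, i.e. |z| < 2. So R = 2.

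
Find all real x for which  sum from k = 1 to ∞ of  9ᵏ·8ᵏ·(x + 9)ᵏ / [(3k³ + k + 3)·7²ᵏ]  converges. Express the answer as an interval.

The ratio of consecutive coefficients is [(3k³ + k + 3)/(3(k+1)³ + (k+1) + 3)] · 9·8/49 → 72/49.
The series converges when 72/49 · |x + 9| < 1, giving R = 49/72.
Check x = -599/72: the terms are on the order of 1/k³, so the series converges absolutely by comparison with the p-series (p = 3 > 1).
When x = -697/72, the terms are on the order of 1/k³, so the series converges absolutely by comparison with the p-series (p = 3 > 1).

[-697/72, -599/72]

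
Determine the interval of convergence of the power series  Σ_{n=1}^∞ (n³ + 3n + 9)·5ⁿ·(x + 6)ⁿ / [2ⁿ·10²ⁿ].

By the ratio test, |a_{n+1}/a_n| = [((n+1)³ + 3(n+1) + 9)/(n³ + 3n + 9)] · 5/(2·100) → 1/40.
Thus R = 1/(1/40) = 40.
When x = 34, the terms have absolute value of order n³, which does not tend to 0, so the series diverges by the divergence test.
Endpoint x = -46: the terms have absolute value of order n³, which does not tend to 0, so the series diverges by the divergence test.

(-46, 34)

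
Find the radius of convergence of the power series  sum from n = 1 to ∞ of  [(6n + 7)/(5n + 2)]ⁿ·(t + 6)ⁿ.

R = 5/6

By the Cauchy root test, |a_n|^(1/n) = (6n + 7)/(5n + 2) → 6/5.
The series converges when 6/5 · |t + 6| < 1, giving R = 5/6.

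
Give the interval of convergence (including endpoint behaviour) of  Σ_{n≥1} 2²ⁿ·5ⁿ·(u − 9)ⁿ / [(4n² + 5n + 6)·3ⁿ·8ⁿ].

The ratio of consecutive coefficients is [(4n² + 5n + 6)/(4(n+1)² + 5(n+1) + 6)] · 4·5/(3·8) → 5/6.
Convergence for |u − 9| · 5/6 < 1, i.e. |u − 9| < 6/5. So R = 6/5.
When u = 51/5, absolute convergence follows by limit comparison with Σ 1/n².
When u = 39/5, the terms are on the order of 1/n², so the series converges absolutely by comparison with the p-series (p = 2 > 1).

[39/5, 51/5]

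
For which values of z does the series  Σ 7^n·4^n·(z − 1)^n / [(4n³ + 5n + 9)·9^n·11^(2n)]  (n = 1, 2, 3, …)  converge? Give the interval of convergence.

Ratio test: |a_{n+1}/a_n| = [(4n³ + 5n + 9)/(4(n+1)³ + 5(n+1) + 9)] · 7·4/(9·121) → 28/1089 as n → ∞.
Hence the series converges for |z − 1| < 1/(28/1089) = 1089/28, so the radius of convergence is 1089/28.
When z = 1117/28, absolute convergence follows by limit comparison with Σ 1/n³.
When z = -1061/28, absolute convergence follows by limit comparison with Σ 1/n³.

[-1061/28, 1117/28]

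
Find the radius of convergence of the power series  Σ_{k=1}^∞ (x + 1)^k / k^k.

R = ∞

Applying the root test, |a_k|^(1/k) = 1/k → 0.
The limit is 0 for every x, so R = ∞.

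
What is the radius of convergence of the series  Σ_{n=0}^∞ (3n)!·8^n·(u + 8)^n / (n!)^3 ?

Apply the ratio test: |a_{n+1}| / |a_n| = (3n+1)·(3n+2)·(3n+3)/(n+1)³ · 8, which tends to 216 as n → ∞.
Thus R = 1/(216) = 1/216.

R = 1/216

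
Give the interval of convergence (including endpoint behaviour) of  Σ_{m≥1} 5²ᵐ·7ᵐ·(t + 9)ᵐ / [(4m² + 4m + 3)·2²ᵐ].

[-1579/175, -1571/175]

The ratio of consecutive coefficients is [(4m² + 4m + 3)/(4(m+1)² + 4(m+1) + 3)] · 25·7/4 → 175/4.
The series converges when 175/4 · |t + 9| < 1, giving R = 4/175.
When t = -1571/175, the terms are on the order of 1/m², so the series converges absolutely by comparison with the p-series (p = 2 > 1).
Endpoint t = -1579/175: absolute convergence follows by limit comparison with Σ 1/m².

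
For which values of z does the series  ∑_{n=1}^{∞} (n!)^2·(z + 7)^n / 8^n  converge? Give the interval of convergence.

{-7}

By the ratio test, |a_{n+1}/a_n| = (n+1)² · 1/8 → ∞.
Since the ratio → ∞, the series diverges for every z ≠ -7, and R = 0.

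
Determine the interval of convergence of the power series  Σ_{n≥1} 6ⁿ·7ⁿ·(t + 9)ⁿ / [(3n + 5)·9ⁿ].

[-129/14, -123/14)

The ratio of consecutive coefficients is [(3n + 5)/(3(n+1) + 5)] · 6·7/9 → 14/3.
Convergence for |t + 9| · 14/3 < 1, i.e. |t + 9| < 3/14. So R = 3/14.
Endpoint t = -123/14: the terms behave like c/n; limit comparison with the harmonic series gives divergence.
At t = -129/14: convergence follows from the alternating series test (terms decrease monotonically to 0).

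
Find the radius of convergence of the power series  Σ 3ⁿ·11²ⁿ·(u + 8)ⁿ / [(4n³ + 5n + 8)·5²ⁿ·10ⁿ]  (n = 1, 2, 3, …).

R = 250/363

The ratio of consecutive coefficients is [(4n³ + 5n + 8)/(4(n+1)³ + 5(n+1) + 8)] · 3·121/(25·10) → 363/250.
Thus R = 1/(363/250) = 250/363.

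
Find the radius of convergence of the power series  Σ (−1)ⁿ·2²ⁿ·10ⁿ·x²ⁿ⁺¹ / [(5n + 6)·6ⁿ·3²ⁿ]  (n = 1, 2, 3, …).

R = 3√15/10

Apply the ratio test: |a_{n+1}| / |a_n| = [(5n + 6)/(5(n+1) + 6)] · 4·10/(6·9), which tends to 20/27 as n → ∞.
Writing y = x², the series in y has radius 27/20, so |x| < √(27/20) and R = 3√15/10.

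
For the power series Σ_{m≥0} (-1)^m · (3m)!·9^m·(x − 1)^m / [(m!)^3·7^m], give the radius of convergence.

R = 7/243

The ratio of consecutive coefficients is (3m+1)·(3m+2)·(3m+3)/(m+1)³ · 9/7 → 243/7.
The series converges when 243/7 · |x − 1| < 1, giving R = 7/243.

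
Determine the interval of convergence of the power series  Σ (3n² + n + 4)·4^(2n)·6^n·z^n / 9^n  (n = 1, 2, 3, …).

The ratio of consecutive coefficients is [(3(n+1)² + (n+1) + 4)/(3n² + n + 4)] · 16·6/9 → 32/3.
Thus R = 1/(32/3) = 3/32.
When z = 3/32, the n-th term does not approach 0; divergence by the term test.
Check z = -3/32: the terms have absolute value of order n², which does not tend to 0, so the series diverges by the divergence test.

(-3/32, 3/32)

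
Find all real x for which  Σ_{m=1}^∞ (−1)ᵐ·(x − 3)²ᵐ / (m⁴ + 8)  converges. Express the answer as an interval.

[2, 4]

By the ratio test, |a_{m+1}/a_m| = (m⁴ + 8)/((m+1)⁴ + 8) → 1.
Since the exponent of (x − 3) increases by 2 each term, convergence requires |x − 3|² < 1, hence R = 1.
When x = 4, absolute convergence follows by limit comparison with Σ 1/m⁴.
Endpoint x = 2: the series is dominated by a constant times Σ 1/m⁴, which converges (p = 4 > 1).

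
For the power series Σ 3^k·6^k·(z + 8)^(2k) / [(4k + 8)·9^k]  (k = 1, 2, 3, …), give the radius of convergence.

R = √2/2

The ratio of consecutive coefficients is [(4k + 8)/(4(k+1) + 8)] · 3·6/9 → 2.
Successive powers of (z + 8) differ by 2, so the series converges when |z + 8|² · 2 < 1, i.e. |z + 8| < √(1/2). So R = √2/2.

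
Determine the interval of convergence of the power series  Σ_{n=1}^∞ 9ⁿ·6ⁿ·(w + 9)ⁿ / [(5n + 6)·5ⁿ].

The ratio of consecutive coefficients is [(5n + 6)/(5(n+1) + 6)] · 9·6/5 → 54/5.
Thus R = 1/(54/5) = 5/54.
At w = -481/54: the terms behave like c/n; limit comparison with the harmonic series gives divergence.
Check w = -491/54: convergence follows from the alternating series test (terms decrease monotonically to 0).

[-491/54, -481/54)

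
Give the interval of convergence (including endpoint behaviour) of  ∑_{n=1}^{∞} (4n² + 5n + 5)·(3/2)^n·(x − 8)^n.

Ratio test: |a_{n+1}/a_n| = [(4(n+1)² + 5(n+1) + 5)/(4n² + 5n + 5)] · 3/2 → 3/2 as n → ∞.
The series converges when 3/2 · |x − 8| < 1, giving R = 2/3.
Check x = 26/3: the terms do not tend to 0, so the series diverges.
Endpoint x = 22/3: the terms do not tend to 0, so the series diverges.

(22/3, 26/3)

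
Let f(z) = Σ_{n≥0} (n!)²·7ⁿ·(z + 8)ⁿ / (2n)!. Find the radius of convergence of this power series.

By the ratio test, |a_{n+1}/a_n| = (n+1)²/[(2n+1)·(2n+2)] · 7 → 7/4.
Hence the series converges for |z + 8| < 1/(7/4) = 4/7, so the radius of convergence is 4/7.

R = 4/7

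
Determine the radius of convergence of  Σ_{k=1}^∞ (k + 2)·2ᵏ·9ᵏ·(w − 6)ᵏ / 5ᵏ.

R = 5/18

By the ratio test, |a_{k+1}/a_k| = [((k+1) + 2)/(k + 2)] · 2·9/5 → 18/5.
The series converges when 18/5 · |w − 6| < 1, giving R = 5/18.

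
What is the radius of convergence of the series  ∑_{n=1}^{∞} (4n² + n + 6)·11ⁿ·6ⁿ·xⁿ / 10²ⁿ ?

R = 50/33

The ratio of consecutive coefficients is [(4(n+1)² + (n+1) + 6)/(4n² + n + 6)] · 11·6/100 → 33/50.
Hence the series converges for |x| < 1/(33/50) = 50/33, so the radius of convergence is 50/33.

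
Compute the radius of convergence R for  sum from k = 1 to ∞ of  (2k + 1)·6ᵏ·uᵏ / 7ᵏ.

R = 7/6

Apply the ratio test: |a_{k+1}| / |a_k| = [(2(k+1) + 1)/(2k + 1)] · 6/7, which tends to 6/7 as k → ∞.
Thus R = 1/(6/7) = 7/6.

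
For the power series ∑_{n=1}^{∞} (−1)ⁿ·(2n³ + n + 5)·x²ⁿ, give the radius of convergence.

R = 1

Ratio test: |a_{n+1}/a_n| = (2(n+1)³ + (n+1) + 5)/(2n³ + n + 5) → 1 as n → ∞.
Successive powers of x differ by 2, so the series converges when |x|² · 1 < 1, i.e. |x| < √(1) = 1. So R = 1.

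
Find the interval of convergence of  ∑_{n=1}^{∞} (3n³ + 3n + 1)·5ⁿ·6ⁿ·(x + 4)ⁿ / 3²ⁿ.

(-43/10, -37/10)

Apply the ratio test: |a_{n+1}| / |a_n| = [(3(n+1)³ + 3(n+1) + 1)/(3n³ + 3n + 1)] · 5·6/9, which tends to 10/3 as n → ∞.
The series converges when 10/3 · |x + 4| < 1, giving R = 3/10.
At x = -37/10: the terms have absolute value of order n³, which does not tend to 0, so the series diverges by the divergence test.
Endpoint x = -43/10: the n-th term does not approach 0; divergence by the term test.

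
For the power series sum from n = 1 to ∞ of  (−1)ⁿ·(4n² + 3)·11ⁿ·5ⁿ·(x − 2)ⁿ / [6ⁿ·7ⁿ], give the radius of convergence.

By the ratio test, |a_{n+1}/a_n| = [(4(n+1)² + 3)/(4n² + 3)] · 11·5/(6·7) → 55/42.
The series converges when 55/42 · |x − 2| < 1, giving R = 42/55.

R = 42/55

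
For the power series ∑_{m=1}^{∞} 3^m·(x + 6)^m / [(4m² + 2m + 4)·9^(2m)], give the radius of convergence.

R = 27

Apply the ratio test: |a_{m+1}| / |a_m| = [(4m² + 2m + 4)/(4(m+1)² + 2(m+1) + 4)] · 3/81, which tends to 1/27 as m → ∞.
The series converges when 1/27 · |x + 6| < 1, giving R = 27.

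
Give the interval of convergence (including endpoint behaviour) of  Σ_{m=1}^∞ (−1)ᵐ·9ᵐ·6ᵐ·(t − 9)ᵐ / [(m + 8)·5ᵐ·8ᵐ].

(223/27, 263/27]

Ratio test: |a_{m+1}/a_m| = [(m + 8)/((m+1) + 8)] · 9·6/(5·8) → 27/20 as m → ∞.
Hence the series converges for |t − 9| < 1/(27/20) = 20/27, so the radius of convergence is 20/27.
When t = 263/27, convergence follows from the alternating series test (terms decrease monotonically to 0).
When t = 223/27, the terms behave like c/m; limit comparison with the harmonic series gives divergence.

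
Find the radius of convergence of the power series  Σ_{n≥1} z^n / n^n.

R = ∞

By the Cauchy root test, |a_n|^(1/n) = 1/n → 0.
The limit is 0 for every z, so R = ∞.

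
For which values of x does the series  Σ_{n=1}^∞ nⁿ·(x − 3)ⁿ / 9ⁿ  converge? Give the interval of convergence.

By the Cauchy root test, |a_n|^(1/n) = n/9 → ∞.
Since the n-th root of |a_n| is unbounded, the series converges only at x = 3; R = 0.

{3}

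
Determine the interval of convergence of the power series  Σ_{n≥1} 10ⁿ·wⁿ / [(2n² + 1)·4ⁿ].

Apply the ratio test: |a_{n+1}| / |a_n| = [(2n² + 1)/(2(n+1)² + 1)] · 10/4, which tends to 5/2 as n → ∞.
Convergence for |w| · 5/2 < 1, i.e. |w| < 2/5. So R = 2/5.
Check w = 2/5: the series is dominated by a constant times Σ 1/n², which converges (p = 2 > 1).
When w = -2/5, the terms are on the order of 1/n², so the series converges absolutely by comparison with the p-series (p = 2 > 1).

[-2/5, 2/5]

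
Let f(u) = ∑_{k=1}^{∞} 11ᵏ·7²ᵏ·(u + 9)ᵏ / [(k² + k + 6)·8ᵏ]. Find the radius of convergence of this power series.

R = 8/539

Apply the ratio test: |a_{k+1}| / |a_k| = [(k² + k + 6)/((k+1)² + (k+1) + 6)] · 11·49/8, which tends to 539/8 as k → ∞.
Thus R = 1/(539/8) = 8/539.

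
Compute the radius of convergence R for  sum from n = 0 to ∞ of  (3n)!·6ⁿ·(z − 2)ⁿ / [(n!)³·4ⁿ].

By the ratio test, |a_{n+1}/a_n| = (3n+1)·(3n+2)·(3n+3)/(n+1)³ · 6/4 → 81/2.
Hence the series converges for |z − 2| < 1/(81/2) = 2/81, so the radius of convergence is 2/81.

R = 2/81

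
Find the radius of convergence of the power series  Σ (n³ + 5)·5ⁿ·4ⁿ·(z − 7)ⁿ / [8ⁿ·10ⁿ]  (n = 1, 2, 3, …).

Apply the ratio test: |a_{n+1}| / |a_n| = [((n+1)³ + 5)/(n³ + 5)] · 5·4/(8·10), which tends to 1/4 as n → ∞.
The series converges when 1/4 · |z − 7| < 1, giving R = 4.

R = 4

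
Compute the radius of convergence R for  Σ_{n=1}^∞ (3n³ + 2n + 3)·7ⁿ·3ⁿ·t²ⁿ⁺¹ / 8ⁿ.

R = 2√42/21

The ratio of consecutive coefficients is [(3(n+1)³ + 2(n+1) + 3)/(3n³ + 2n + 3)] · 7·3/8 → 21/8.
Since the exponent of t increases by 2 each term, convergence requires |t|² < 8/21, hence R = 2√42/21.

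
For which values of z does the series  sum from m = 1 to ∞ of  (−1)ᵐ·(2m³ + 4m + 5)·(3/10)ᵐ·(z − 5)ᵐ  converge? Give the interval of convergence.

(5/3, 25/3)

Apply the ratio test: |a_{m+1}| / |a_m| = [(2(m+1)³ + 4(m+1) + 5)/(2m³ + 4m + 5)] · 3/10, which tends to 3/10 as m → ∞.
The series converges when 3/10 · |z − 5| < 1, giving R = 10/3.
Endpoint z = 25/3: the terms do not tend to 0, so the series diverges.
Check z = 5/3: the terms have absolute value of order m³, which does not tend to 0, so the series diverges by the divergence test.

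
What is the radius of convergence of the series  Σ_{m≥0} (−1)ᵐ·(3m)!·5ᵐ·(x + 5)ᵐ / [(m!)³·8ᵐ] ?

R = 8/135

Ratio test: |a_{m+1}/a_m| = (3m+1)·(3m+2)·(3m+3)/(m+1)³ · 5/8 → 135/8 as m → ∞.
Hence the series converges for |x + 5| < 1/(135/8) = 8/135, so the radius of convergence is 8/135.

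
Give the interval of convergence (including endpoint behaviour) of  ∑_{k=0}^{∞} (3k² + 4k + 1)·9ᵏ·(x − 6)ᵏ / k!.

(−∞, ∞)

By the ratio test, |a_{k+1}/a_k| = (3(k+1)² + 4(k+1) + 1)/(3k² + 4k + 1) · 9 · 1/(k+1) → 0.
The ratio tends to 0 regardless of x, hence R = ∞.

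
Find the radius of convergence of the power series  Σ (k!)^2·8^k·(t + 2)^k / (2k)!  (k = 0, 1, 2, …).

Ratio test: |a_{k+1}/a_k| = (k+1)²/[(2k+1)·(2k+2)] · 8 → 2 as k → ∞.
Thus R = 1/(2) = 1/2.

R = 1/2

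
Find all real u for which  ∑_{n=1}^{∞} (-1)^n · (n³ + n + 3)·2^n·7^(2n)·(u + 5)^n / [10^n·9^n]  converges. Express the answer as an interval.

The ratio of consecutive coefficients is [((n+1)³ + (n+1) + 3)/(n³ + n + 3)] · 2·49/(10·9) → 49/45.
Convergence for |u + 5| · 49/45 < 1, i.e. |u + 5| < 45/49. So R = 45/49.
At u = -200/49: the terms do not tend to 0, so the series diverges.
Endpoint u = -290/49: the terms have absolute value of order n³, which does not tend to 0, so the series diverges by the divergence test.

(-290/49, -200/49)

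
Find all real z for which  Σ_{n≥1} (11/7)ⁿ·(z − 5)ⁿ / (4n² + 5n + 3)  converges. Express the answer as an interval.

[48/11, 62/11]

The ratio of consecutive coefficients is [(4n² + 5n + 3)/(4(n+1)² + 5(n+1) + 3)] · 11/7 → 11/7.
Hence the series converges for |z − 5| < 1/(11/7) = 7/11, so the radius of convergence is 7/11.
Check z = 62/11: the series is dominated by a constant times Σ 1/n², which converges (p = 2 > 1).
At z = 48/11: the terms are on the order of 1/n², so the series converges absolutely by comparison with the p-series (p = 2 > 1).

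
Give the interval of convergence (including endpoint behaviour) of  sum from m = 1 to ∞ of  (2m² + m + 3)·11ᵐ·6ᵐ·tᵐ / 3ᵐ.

(-1/22, 1/22)

The ratio of consecutive coefficients is [(2(m+1)² + (m+1) + 3)/(2m² + m + 3)] · 11·6/3 → 22.
Thus R = 1/(22) = 1/22.
Endpoint t = 1/22: the terms do not tend to 0, so the series diverges.
Endpoint t = -1/22: the terms have absolute value of order m², which does not tend to 0, so the series diverges by the divergence test.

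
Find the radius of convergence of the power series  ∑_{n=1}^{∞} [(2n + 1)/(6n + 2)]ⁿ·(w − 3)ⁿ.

By the Cauchy root test, |a_n|^(1/n) = (2n + 1)/(6n + 2) → 1/3.
Hence the series converges for |w − 3| < 1/(1/3) = 3, so the radius of convergence is 3.

R = 3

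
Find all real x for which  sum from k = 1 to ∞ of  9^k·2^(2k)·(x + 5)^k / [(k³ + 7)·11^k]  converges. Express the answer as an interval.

Ratio test: |a_{k+1}/a_k| = [(k³ + 7)/((k+1)³ + 7)] · 9·4/11 → 36/11 as k → ∞.
The series converges when 36/11 · |x + 5| < 1, giving R = 11/36.
At x = -169/36: the terms are on the order of 1/k³, so the series converges absolutely by comparison with the p-series (p = 3 > 1).
At x = -191/36: the series is dominated by a constant times Σ 1/k³, which converges (p = 3 > 1).

[-191/36, -169/36]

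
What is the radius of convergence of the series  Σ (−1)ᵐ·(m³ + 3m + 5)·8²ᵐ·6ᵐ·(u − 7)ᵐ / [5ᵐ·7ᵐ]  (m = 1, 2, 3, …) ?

R = 35/384

Ratio test: |a_{m+1}/a_m| = [((m+1)³ + 3(m+1) + 5)/(m³ + 3m + 5)] · 64·6/(5·7) → 384/35 as m → ∞.
The series converges when 384/35 · |u − 7| < 1, giving R = 35/384.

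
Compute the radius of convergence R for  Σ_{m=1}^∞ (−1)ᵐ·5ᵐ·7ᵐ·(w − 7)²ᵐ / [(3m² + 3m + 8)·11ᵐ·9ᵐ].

R = 3√385/35

Apply the ratio test: |a_{m+1}| / |a_m| = [(3m² + 3m + 8)/(3(m+1)² + 3(m+1) + 8)] · 5·7/(11·9), which tends to 35/99 as m → ∞.
Successive powers of (w − 7) differ by 2, so the series converges when |w − 7|² · 35/99 < 1, i.e. |w − 7| < √(99/35). So R = 3√385/35.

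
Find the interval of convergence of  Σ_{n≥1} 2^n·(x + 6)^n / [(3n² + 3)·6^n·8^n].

Ratio test: |a_{n+1}/a_n| = [(3n² + 3)/(3(n+1)² + 3)] · 2/(6·8) → 1/24 as n → ∞.
Convergence for |x + 6| · 1/24 < 1, i.e. |x + 6| < 24. So R = 24.
Endpoint x = 18: the terms are on the order of 1/n², so the series converges absolutely by comparison with the p-series (p = 2 > 1).
Check x = -30: the terms are on the order of 1/n², so the series converges absolutely by comparison with the p-series (p = 2 > 1).

[-30, 18]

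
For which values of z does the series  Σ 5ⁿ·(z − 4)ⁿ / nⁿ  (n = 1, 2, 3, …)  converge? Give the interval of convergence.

(−∞, ∞)

By the Cauchy root test, |a_n|^(1/n) = 5/n → 0.
Since the n-th root of |a_n| tends to 0, the series converges for all real z; R = ∞.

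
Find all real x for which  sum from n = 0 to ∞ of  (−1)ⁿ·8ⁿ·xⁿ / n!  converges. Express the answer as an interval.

(−∞, ∞)

Ratio test: |a_{n+1}/a_n| = 8 · 1/(n+1) → 0 as n → ∞.
The ratio tends to 0 regardless of x, hence R = ∞.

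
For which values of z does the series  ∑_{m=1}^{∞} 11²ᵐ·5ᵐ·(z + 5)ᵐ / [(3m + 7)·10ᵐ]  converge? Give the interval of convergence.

[-607/121, -603/121)

Apply the ratio test: |a_{m+1}| / |a_m| = [(3m + 7)/(3(m+1) + 7)] · 121·5/10, which tends to 121/2 as m → ∞.
Hence the series converges for |z + 5| < 1/(121/2) = 2/121, so the radius of convergence is 2/121.
Check z = -603/121: the terms are asymptotic to a nonzero constant times 1/m, so the series diverges by limit comparison with Σ 1/m.
When z = -607/121, an alternating series whose terms decrease to 0 in absolute value, so it converges by the Leibniz criterion.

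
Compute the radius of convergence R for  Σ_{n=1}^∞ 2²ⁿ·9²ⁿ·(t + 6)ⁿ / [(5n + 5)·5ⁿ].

By the ratio test, |a_{n+1}/a_n| = [(5n + 5)/(5(n+1) + 5)] · 4·81/5 → 324/5.
Thus R = 1/(324/5) = 5/324.

R = 5/324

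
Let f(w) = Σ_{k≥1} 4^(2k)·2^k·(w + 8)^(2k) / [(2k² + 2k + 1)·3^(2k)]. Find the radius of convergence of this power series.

Apply the ratio test: |a_{k+1}| / |a_k| = [(2k² + 2k + 1)/(2(k+1)² + 2(k+1) + 1)] · 16·2/9, which tends to 32/9 as k → ∞.
Since the exponent of (w + 8) increases by 2 each term, convergence requires |w + 8|² < 9/32, hence R = 3√2/8.

R = 3√2/8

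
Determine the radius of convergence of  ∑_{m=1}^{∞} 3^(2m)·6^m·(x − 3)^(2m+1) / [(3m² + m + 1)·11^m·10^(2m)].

Apply the ratio test: |a_{m+1}| / |a_m| = [(3m² + m + 1)/(3(m+1)² + (m+1) + 1)] · 9·6/(11·100), which tends to 27/550 as m → ∞.
Since the exponent of (x − 3) increases by 2 each term, convergence requires |x − 3|² < 550/27, hence R = 5√66/9.

R = 5√66/9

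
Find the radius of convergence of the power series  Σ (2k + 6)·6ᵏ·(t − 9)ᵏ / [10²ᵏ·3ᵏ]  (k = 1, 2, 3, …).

The ratio of consecutive coefficients is [(2(k+1) + 6)/(2k + 6)] · 6/(100·3) → 1/50.
Thus R = 1/(1/50) = 50.

R = 50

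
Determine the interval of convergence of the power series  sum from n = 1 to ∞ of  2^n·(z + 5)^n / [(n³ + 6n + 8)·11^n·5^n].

By the ratio test, |a_{n+1}/a_n| = [(n³ + 6n + 8)/((n+1)³ + 6(n+1) + 8)] · 2/(11·5) → 2/55.
Hence the series converges for |z + 5| < 1/(2/55) = 55/2, so the radius of convergence is 55/2.
Endpoint z = 45/2: absolute convergence follows by limit comparison with Σ 1/n³.
At z = -65/2: the series is dominated by a constant times Σ 1/n³, which converges (p = 3 > 1).

[-65/2, 45/2]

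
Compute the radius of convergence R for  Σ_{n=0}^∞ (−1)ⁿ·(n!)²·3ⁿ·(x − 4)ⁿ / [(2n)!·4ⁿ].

The ratio of consecutive coefficients is (n+1)²/[(2n+1)·(2n+2)] · 3/4 → 3/16.
Convergence for |x − 4| · 3/16 < 1, i.e. |x − 4| < 16/3. So R = 16/3.

R = 16/3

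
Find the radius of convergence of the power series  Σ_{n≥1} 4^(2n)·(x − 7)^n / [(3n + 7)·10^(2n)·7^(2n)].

The ratio of consecutive coefficients is [(3n + 7)/(3(n+1) + 7)] · 16/(100·49) → 4/1225.
The series converges when 4/1225 · |x − 7| < 1, giving R = 1225/4.

R = 1225/4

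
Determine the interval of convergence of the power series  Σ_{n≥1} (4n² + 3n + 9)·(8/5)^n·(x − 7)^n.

(51/8, 61/8)

By the ratio test, |a_{n+1}/a_n| = [(4(n+1)² + 3(n+1) + 9)/(4n² + 3n + 9)] · 8/5 → 8/5.
Convergence for |x − 7| · 8/5 < 1, i.e. |x − 7| < 5/8. So R = 5/8.
Check x = 61/8: the n-th term does not approach 0; divergence by the term test.
When x = 51/8, the n-th term does not approach 0; divergence by the term test.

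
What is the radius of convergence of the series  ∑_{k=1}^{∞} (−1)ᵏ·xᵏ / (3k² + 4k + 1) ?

R = 1

By the ratio test, |a_{k+1}/a_k| = (3k² + 4k + 1)/(3(k+1)² + 4(k+1) + 1) → 1.
So the series converges when |x| < 1 and diverges when |x| > 1; R = 1.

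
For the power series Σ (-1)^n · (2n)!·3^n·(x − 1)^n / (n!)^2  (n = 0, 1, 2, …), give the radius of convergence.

R = 1/12

The ratio of consecutive coefficients is (2n+1)·(2n+2)/(n+1)² · 3 → 12.
Convergence for |x − 1| · 12 < 1, i.e. |x − 1| < 1/12. So R = 1/12.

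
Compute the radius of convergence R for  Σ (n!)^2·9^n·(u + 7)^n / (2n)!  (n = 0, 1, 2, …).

R = 4/9

Apply the ratio test: |a_{n+1}| / |a_n| = (n+1)²/[(2n+1)·(2n+2)] · 9, which tends to 9/4 as n → ∞.
Convergence for |u + 7| · 9/4 < 1, i.e. |u + 7| < 4/9. So R = 4/9.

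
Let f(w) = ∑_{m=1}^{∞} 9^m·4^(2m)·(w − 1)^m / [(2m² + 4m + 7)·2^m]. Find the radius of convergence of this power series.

R = 1/72

By the ratio test, |a_{m+1}/a_m| = [(2m² + 4m + 7)/(2(m+1)² + 4(m+1) + 7)] · 9·16/2 → 72.
Convergence for |w − 1| · 72 < 1, i.e. |w − 1| < 1/72. So R = 1/72.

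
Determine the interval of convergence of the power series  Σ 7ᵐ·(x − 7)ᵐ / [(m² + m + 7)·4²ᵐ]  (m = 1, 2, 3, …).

The ratio of consecutive coefficients is [(m² + m + 7)/((m+1)² + (m+1) + 7)] · 7/16 → 7/16.
Thus R = 1/(7/16) = 16/7.
Check x = 65/7: the terms are on the order of 1/m², so the series converges absolutely by comparison with the p-series (p = 2 > 1).
Endpoint x = 33/7: the series is dominated by a constant times Σ 1/m², which converges (p = 2 > 1).

[33/7, 65/7]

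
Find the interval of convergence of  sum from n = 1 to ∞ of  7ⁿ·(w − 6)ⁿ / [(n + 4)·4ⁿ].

Ratio test: |a_{n+1}/a_n| = [(n + 4)/((n+1) + 4)] · 7/4 → 7/4 as n → ∞.
Hence the series converges for |w − 6| < 1/(7/4) = 4/7, so the radius of convergence is 4/7.
Check w = 46/7: the terms are asymptotic to a nonzero constant times 1/n, so the series diverges by limit comparison with Σ 1/n.
When w = 38/7, convergence follows from the alternating series test (terms decrease monotonically to 0).

[38/7, 46/7)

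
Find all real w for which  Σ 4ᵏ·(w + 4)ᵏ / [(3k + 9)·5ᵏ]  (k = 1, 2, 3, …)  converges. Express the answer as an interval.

[-21/4, -11/4)

Apply the ratio test: |a_{k+1}| / |a_k| = [(3k + 9)/(3(k+1) + 9)] · 4/5, which tends to 4/5 as k → ∞.
Convergence for |w + 4| · 4/5 < 1, i.e. |w + 4| < 5/4. So R = 5/4.
Endpoint w = -11/4: the terms behave like c/k; limit comparison with the harmonic series gives divergence.
Check w = -21/4: an alternating series whose terms decrease to 0 in absolute value, so it converges by the Leibniz criterion.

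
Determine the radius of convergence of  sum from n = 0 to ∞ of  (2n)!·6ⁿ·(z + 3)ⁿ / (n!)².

R = 1/24

By the ratio test, |a_{n+1}/a_n| = (2n+1)·(2n+2)/(n+1)² · 6 → 24.
The series converges when 24 · |z + 3| < 1, giving R = 1/24.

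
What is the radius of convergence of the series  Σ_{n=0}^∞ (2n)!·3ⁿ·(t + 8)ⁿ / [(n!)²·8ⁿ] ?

R = 2/3

Ratio test: |a_{n+1}/a_n| = (2n+1)·(2n+2)/(n+1)² · 3/8 → 3/2 as n → ∞.
Thus R = 1/(3/2) = 2/3.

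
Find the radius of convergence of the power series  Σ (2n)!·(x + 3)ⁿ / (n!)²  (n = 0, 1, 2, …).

Ratio test: |a_{n+1}/a_n| = (2n+1)·(2n+2)/(n+1)² → 4 as n → ∞.
Thus R = 1/(4) = 1/4.

R = 1/4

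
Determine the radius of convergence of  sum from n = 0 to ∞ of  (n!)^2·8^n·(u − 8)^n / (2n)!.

The ratio of consecutive coefficients is (n+1)²/[(2n+1)·(2n+2)] · 8 → 2.
Thus R = 1/(2) = 1/2.

R = 1/2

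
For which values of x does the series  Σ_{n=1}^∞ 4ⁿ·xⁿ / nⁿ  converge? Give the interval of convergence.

Root test: |a_n|^(1/n) = 4/n → 0.
The limit is 0 for every x, so R = ∞.

(−∞, ∞)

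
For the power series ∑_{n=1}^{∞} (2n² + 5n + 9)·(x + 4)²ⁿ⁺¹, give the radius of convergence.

The ratio of consecutive coefficients is (2(n+1)² + 5(n+1) + 9)/(2n² + 5n + 9) → 1.
Since the exponent of (x + 4) increases by 2 each term, convergence requires |x + 4|² < 1, hence R = 1.

R = 1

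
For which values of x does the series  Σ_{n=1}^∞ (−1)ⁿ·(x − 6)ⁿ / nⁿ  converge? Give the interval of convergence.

(−∞, ∞)

By the Cauchy root test, |a_n|^(1/n) = 1/n → 0.
Since the n-th root of |a_n| tends to 0, the series converges for all real x; R = ∞.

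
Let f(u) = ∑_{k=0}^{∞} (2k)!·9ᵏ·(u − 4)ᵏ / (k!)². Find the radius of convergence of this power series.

R = 1/36

Ratio test: |a_{k+1}/a_k| = (2k+1)·(2k+2)/(k+1)² · 9 → 36 as k → ∞.
The series converges when 36 · |u − 4| < 1, giving R = 1/36.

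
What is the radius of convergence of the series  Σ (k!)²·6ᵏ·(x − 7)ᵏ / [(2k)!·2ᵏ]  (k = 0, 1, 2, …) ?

R = 4/3

By the ratio test, |a_{k+1}/a_k| = (k+1)²/[(2k+1)·(2k+2)] · 6/2 → 3/4.
The series converges when 3/4 · |x − 7| < 1, giving R = 4/3.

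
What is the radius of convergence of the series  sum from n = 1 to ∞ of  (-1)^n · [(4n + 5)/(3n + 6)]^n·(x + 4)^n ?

R = 3/4

Applying the root test, |a_n|^(1/n) = (4n + 5)/(3n + 6) → 4/3.
The series converges when 4/3 · |x + 4| < 1, giving R = 3/4.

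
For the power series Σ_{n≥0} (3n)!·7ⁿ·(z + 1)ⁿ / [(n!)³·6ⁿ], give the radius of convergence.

R = 2/63

The ratio of consecutive coefficients is (3n+1)·(3n+2)·(3n+3)/(n+1)³ · 7/6 → 63/2.
Convergence for |z + 1| · 63/2 < 1, i.e. |z + 1| < 2/63. So R = 2/63.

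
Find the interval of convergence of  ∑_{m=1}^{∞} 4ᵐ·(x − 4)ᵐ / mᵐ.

(−∞, ∞)

Root test: |a_m|^(1/m) = 4/m → 0.
The limit is 0 for every x, so R = ∞.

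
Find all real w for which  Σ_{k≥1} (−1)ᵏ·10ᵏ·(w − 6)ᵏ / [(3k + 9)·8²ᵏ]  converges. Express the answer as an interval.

By the ratio test, |a_{k+1}/a_k| = [(3k + 9)/(3(k+1) + 9)] · 10/64 → 5/32.
Convergence for |w − 6| · 5/32 < 1, i.e. |w − 6| < 32/5. So R = 32/5.
Endpoint w = 62/5: an alternating series whose terms decrease to 0 in absolute value, so it converges by the Leibniz criterion.
When w = -2/5, the terms are asymptotic to a nonzero constant times 1/k, so the series diverges by limit comparison with Σ 1/k.

(-2/5, 62/5]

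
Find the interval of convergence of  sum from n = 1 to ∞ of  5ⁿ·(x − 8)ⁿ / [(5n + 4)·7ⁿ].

Apply the ratio test: |a_{n+1}| / |a_n| = [(5n + 4)/(5(n+1) + 4)] · 5/7, which tends to 5/7 as n → ∞.
Convergence for |x − 8| · 5/7 < 1, i.e. |x − 8| < 7/5. So R = 7/5.
Check x = 47/5: the terms are asymptotic to a nonzero constant times 1/n, so the series diverges by limit comparison with Σ 1/n.
Check x = 33/5: an alternating series whose terms decrease to 0 in absolute value, so it converges by the Leibniz criterion.

[33/5, 47/5)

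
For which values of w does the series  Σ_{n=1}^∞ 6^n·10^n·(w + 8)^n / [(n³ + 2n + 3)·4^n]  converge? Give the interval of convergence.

Ratio test: |a_{n+1}/a_n| = [(n³ + 2n + 3)/((n+1)³ + 2(n+1) + 3)] · 6·10/4 → 15 as n → ∞.
Hence the series converges for |w + 8| < 1/(15) = 1/15, so the radius of convergence is 1/15.
Endpoint w = -119/15: the terms are on the order of 1/n³, so the series converges absolutely by comparison with the p-series (p = 3 > 1).
At w = -121/15: absolute convergence follows by limit comparison with Σ 1/n³.

[-121/15, -119/15]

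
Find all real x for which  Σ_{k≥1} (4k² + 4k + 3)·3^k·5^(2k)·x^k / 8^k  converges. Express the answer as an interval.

(-8/75, 8/75)

Apply the ratio test: |a_{k+1}| / |a_k| = [(4(k+1)² + 4(k+1) + 3)/(4k² + 4k + 3)] · 3·25/8, which tends to 75/8 as k → ∞.
Convergence for |x| · 75/8 < 1, i.e. |x| < 8/75. So R = 8/75.
Check x = 8/75: the terms do not tend to 0, so the series diverges.
At x = -8/75: the terms have absolute value of order k², which does not tend to 0, so the series diverges by the divergence test.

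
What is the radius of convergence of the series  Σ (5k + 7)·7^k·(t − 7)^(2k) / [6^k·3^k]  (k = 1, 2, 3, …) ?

R = 3√14/7

The ratio of consecutive coefficients is [(5(k+1) + 7)/(5k + 7)] · 7/(6·3) → 7/18.
Since the exponent of (t − 7) increases by 2 each term, convergence requires |t − 7|² < 18/7, hence R = 3√14/7.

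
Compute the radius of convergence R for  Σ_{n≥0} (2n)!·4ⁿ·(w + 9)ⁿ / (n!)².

Apply the ratio test: |a_{n+1}| / |a_n| = (2n+1)·(2n+2)/(n+1)² · 4, which tends to 16 as n → ∞.
Thus R = 1/(16) = 1/16.

R = 1/16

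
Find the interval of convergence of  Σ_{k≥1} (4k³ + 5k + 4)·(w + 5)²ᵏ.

(-6, -4)

By the ratio test, |a_{k+1}/a_k| = (4(k+1)³ + 5(k+1) + 4)/(4k³ + 5k + 4) → 1.
Since the exponent of (w + 5) increases by 2 each term, convergence requires |w + 5|² < 1, hence R = 1.
Endpoint w = -4: the k-th term does not approach 0; divergence by the term test.
Endpoint w = -6: the terms have absolute value of order k³, which does not tend to 0, so the series diverges by the divergence test.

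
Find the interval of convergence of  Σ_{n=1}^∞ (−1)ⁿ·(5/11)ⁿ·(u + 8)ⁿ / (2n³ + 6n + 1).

[-51/5, -29/5]

Apply the ratio test: |a_{n+1}| / |a_n| = [(2n³ + 6n + 1)/(2(n+1)³ + 6(n+1) + 1)] · 5/11, which tends to 5/11 as n → ∞.
Hence the series converges for |u + 8| < 1/(5/11) = 11/5, so the radius of convergence is 11/5.
When u = -29/5, absolute convergence follows by limit comparison with Σ 1/n³.
Endpoint u = -51/5: absolute convergence follows by limit comparison with Σ 1/n³.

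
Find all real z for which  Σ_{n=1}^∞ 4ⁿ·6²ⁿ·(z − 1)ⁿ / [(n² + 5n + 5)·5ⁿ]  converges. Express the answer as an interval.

[139/144, 149/144]

Ratio test: |a_{n+1}/a_n| = [(n² + 5n + 5)/((n+1)² + 5(n+1) + 5)] · 4·36/5 → 144/5 as n → ∞.
The series converges when 144/5 · |z − 1| < 1, giving R = 5/144.
Check z = 149/144: the terms are on the order of 1/n², so the series converges absolutely by comparison with the p-series (p = 2 > 1).
Check z = 139/144: the terms are on the order of 1/n², so the series converges absolutely by comparison with the p-series (p = 2 > 1).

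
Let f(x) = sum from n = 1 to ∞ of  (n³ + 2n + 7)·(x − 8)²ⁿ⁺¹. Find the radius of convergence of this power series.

The ratio of consecutive coefficients is ((n+1)³ + 2(n+1) + 7)/(n³ + 2n + 7) → 1.
Writing y = (x − 8)², the series in y has radius 1, so |x − 8| < √(1) = 1 and R = 1.

R = 1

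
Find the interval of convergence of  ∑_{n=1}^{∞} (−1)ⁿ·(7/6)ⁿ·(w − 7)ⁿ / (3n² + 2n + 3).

Apply the ratio test: |a_{n+1}| / |a_n| = [(3n² + 2n + 3)/(3(n+1)² + 2(n+1) + 3)] · 7/6, which tends to 7/6 as n → ∞.
Thus R = 1/(7/6) = 6/7.
Endpoint w = 55/7: absolute convergence follows by limit comparison with Σ 1/n².
Check w = 43/7: absolute convergence follows by limit comparison with Σ 1/n².

[43/7, 55/7]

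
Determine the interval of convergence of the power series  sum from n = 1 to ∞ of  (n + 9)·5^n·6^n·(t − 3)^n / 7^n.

By the ratio test, |a_{n+1}/a_n| = [((n+1) + 9)/(n + 9)] · 5·6/7 → 30/7.
Convergence for |t − 3| · 30/7 < 1, i.e. |t − 3| < 7/30. So R = 7/30.
Endpoint t = 97/30: the n-th term does not approach 0; divergence by the term test.
Check t = 83/30: the n-th term does not approach 0; divergence by the term test.

(83/30, 97/30)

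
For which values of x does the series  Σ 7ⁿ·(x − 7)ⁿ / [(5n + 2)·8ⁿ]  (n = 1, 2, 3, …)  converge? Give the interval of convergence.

Ratio test: |a_{n+1}/a_n| = [(5n + 2)/(5(n+1) + 2)] · 7/8 → 7/8 as n → ∞.
The series converges when 7/8 · |x − 7| < 1, giving R = 8/7.
Endpoint x = 57/7: the terms behave like c/n; limit comparison with the harmonic series gives divergence.
Endpoint x = 41/7: convergence follows from the alternating series test (terms decrease monotonically to 0).

[41/7, 57/7)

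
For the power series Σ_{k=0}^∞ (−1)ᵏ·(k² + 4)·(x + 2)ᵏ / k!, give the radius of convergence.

Ratio test: |a_{k+1}/a_k| = ((k+1)² + 4)/(k² + 4) · 1/(k+1) → 0 as k → ∞.
The ratio tends to 0 regardless of x, hence R = ∞.

R = ∞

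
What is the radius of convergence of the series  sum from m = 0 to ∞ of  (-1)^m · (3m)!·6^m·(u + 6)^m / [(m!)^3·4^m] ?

The ratio of consecutive coefficients is (3m+1)·(3m+2)·(3m+3)/(m+1)³ · 6/4 → 81/2.
Hence the series converges for |u + 6| < 1/(81/2) = 2/81, so the radius of convergence is 2/81.

R = 2/81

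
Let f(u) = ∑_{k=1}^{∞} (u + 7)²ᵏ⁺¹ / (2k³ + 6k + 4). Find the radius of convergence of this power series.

R = 1

By the ratio test, |a_{k+1}/a_k| = (2k³ + 6k + 4)/(2(k+1)³ + 6(k+1) + 4) → 1.
Successive powers of (u + 7) differ by 2, so the series converges when |u + 7|² · 1 < 1, i.e. |u + 7| < √(1) = 1. So R = 1.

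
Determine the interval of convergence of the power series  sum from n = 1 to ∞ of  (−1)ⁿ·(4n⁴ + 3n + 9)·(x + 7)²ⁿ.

(-8, -6)

Apply the ratio test: |a_{n+1}| / |a_n| = (4(n+1)⁴ + 3(n+1) + 9)/(4n⁴ + 3n + 9), which tends to 1 as n → ∞.
Since the exponent of (x + 7) increases by 2 each term, convergence requires |x + 7|² < 1, hence R = 1.
At x = -6: the terms do not tend to 0, so the series diverges.
When x = -8, the n-th term does not approach 0; divergence by the term test.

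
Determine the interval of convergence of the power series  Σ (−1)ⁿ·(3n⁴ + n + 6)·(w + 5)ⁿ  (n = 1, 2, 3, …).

(-6, -4)

Apply the ratio test: |a_{n+1}| / |a_n| = (3(n+1)⁴ + (n+1) + 6)/(3n⁴ + n + 6), which tends to 1 as n → ∞.
Hence R = 1.
When w = -4, the terms do not tend to 0, so the series diverges.
At w = -6: the terms do not tend to 0, so the series diverges.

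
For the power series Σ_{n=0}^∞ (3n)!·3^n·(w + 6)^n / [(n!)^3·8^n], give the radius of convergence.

The ratio of consecutive coefficients is (3n+1)·(3n+2)·(3n+3)/(n+1)³ · 3/8 → 81/8.
The series converges when 81/8 · |w + 6| < 1, giving R = 8/81.

R = 8/81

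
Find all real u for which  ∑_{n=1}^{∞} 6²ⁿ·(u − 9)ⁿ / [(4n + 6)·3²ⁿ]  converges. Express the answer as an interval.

[35/4, 37/4)

Ratio test: |a_{n+1}/a_n| = [(4n + 6)/(4(n+1) + 6)] · 36/9 → 4 as n → ∞.
Hence the series converges for |u − 9| < 1/(4) = 1/4, so the radius of convergence is 1/4.
At u = 37/4: comparison with the harmonic series Σ 1/n shows the series diverges.
At u = 35/4: convergence follows from the alternating series test (terms decrease monotonically to 0).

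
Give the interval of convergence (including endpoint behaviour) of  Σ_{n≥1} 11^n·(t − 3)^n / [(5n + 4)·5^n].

[28/11, 38/11)

By the ratio test, |a_{n+1}/a_n| = [(5n + 4)/(5(n+1) + 4)] · 11/5 → 11/5.
The series converges when 11/5 · |t − 3| < 1, giving R = 5/11.
Endpoint t = 38/11: comparison with the harmonic series Σ 1/n shows the series diverges.
Check t = 28/11: an alternating series whose terms decrease to 0 in absolute value, so it converges by the Leibniz criterion.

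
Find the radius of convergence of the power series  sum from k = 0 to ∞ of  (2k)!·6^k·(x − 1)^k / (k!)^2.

R = 1/24

By the ratio test, |a_{k+1}/a_k| = (2k+1)·(2k+2)/(k+1)² · 6 → 24.
The series converges when 24 · |x − 1| < 1, giving R = 1/24.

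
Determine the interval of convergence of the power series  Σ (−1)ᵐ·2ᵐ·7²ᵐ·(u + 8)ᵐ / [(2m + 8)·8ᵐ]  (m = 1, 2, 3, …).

(-396/49, -388/49]

Apply the ratio test: |a_{m+1}| / |a_m| = [(2m + 8)/(2(m+1) + 8)] · 2·49/8, which tends to 49/4 as m → ∞.
Thus R = 1/(49/4) = 4/49.
When u = -388/49, the terms alternate in sign and decrease monotonically to 0 in absolute value (size ~ c/m), so the alternating series test gives convergence.
At u = -396/49: the terms are asymptotic to a nonzero constant times 1/m, so the series diverges by limit comparison with Σ 1/m.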